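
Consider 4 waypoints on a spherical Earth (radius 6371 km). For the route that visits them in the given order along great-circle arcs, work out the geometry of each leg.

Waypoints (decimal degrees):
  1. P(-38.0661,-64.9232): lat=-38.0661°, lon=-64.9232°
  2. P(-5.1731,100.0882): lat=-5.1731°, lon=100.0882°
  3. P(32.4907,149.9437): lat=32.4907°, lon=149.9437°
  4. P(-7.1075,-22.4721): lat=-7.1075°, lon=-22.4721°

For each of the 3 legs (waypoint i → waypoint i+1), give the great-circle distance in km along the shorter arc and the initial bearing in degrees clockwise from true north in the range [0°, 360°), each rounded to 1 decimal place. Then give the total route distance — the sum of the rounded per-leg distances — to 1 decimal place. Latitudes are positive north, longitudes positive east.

Leg 1: φ1=-0.6643788, φ2=-0.0902876, Δφ=0.5740912, Δλ=2.8799922 rad; a=sin²(Δφ/2)+cosφ1·cosφ2·sin²(Δλ/2)=0.8509115737; c=2·atan2(√a, √(1-a))=2.348749945; dist=6371·c=14963.886 ≈ 14963.9 km; running total=14963.9 km
Leg 1 bearing: y=sinΔλ·cosφ2=0.25757342, x=cosφ1·sinφ2-sinφ1·cosφ2·cosΔλ=-0.66415375; θ=atan2(y, x)=158.8026° ≈ 158.8°
Leg 2: φ1=-0.0902876, φ2=0.5670697, Δφ=0.6573573, Δλ=0.8701426 rad; a=sin²(Δφ/2)+cosφ1·cosφ2·sin²(Δλ/2)=0.2534214092; c=2·atan2(√a, √(1-a))=1.055081098; dist=6371·c=6721.922 ≈ 6721.9 km; running total=21685.8 km
Leg 2 bearing: y=sinΔλ·cosφ2=0.64477270, x=cosφ1·sinφ2-sinφ1·cosφ2·cosΔλ=0.58400698; θ=atan2(y, x)=47.8311° ≈ 47.8°
Leg 3: φ1=0.5670697, φ2=-0.1240493, Δφ=-0.6911190, Δλ=-3.0092234 rad; a=sin²(Δφ/2)+cosφ1·cosφ2·sin²(Δλ/2)=0.9480694757; c=2·atan2(√a, √(1-a))=2.681787431; dist=6371·c=17085.668 ≈ 17085.7 km; running total=38771.5 km
Leg 3 bearing: y=sinΔλ·cosφ2=-0.13096885, x=cosφ1·sinφ2-sinφ1·cosφ2·cosΔλ=0.42400724; θ=atan2(y, x)=-17.1651° <0 so +360° → 342.8349° ≈ 342.8°

Leg 1: dist=14963.9 km, bearing=158.8°
Leg 2: dist=6721.9 km, bearing=47.8°
Leg 3: dist=17085.7 km, bearing=342.8°
Total: 38771.5 km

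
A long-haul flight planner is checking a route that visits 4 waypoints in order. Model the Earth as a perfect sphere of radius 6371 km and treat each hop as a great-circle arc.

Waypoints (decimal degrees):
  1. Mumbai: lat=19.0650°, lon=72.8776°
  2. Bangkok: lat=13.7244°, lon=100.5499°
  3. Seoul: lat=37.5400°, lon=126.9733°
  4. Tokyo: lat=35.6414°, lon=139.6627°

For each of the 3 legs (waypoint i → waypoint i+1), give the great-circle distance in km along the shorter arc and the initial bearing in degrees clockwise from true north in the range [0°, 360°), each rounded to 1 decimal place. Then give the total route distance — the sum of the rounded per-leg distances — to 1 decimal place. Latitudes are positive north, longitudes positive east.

Leg 1: dist=3007.4 km, bearing=97.2°
Leg 2: dist=3719.3 km, bearing=39.8°
Leg 3: dist=1151.5 km, bearing=96.7°
Total: 7878.2 km

Leg 1: φ1=0.3327470, φ2=0.2395360, Δφ=-0.0932111, Δλ=0.4829727 rad; a=sin²(Δφ/2)+cosφ1·cosφ2·sin²(Δλ/2)=0.0546810413; c=2·atan2(√a, √(1-a))=0.472050178; dist=6371·c=3007.432 ≈ 3007.4 km; running total=3007.4 km
Leg 1 bearing: y=sinΔλ·cosφ2=0.45115408, x=cosφ1·sinφ2-sinφ1·cosφ2·cosΔλ=-0.05678116; θ=atan2(y, x)=97.1734° ≈ 97.2°
Leg 2: φ1=0.2395360, φ2=0.6551966, Δφ=0.4156606, Δλ=0.4611753 rad; a=sin²(Δφ/2)+cosφ1·cosφ2·sin²(Δλ/2)=0.0828111092; c=2·atan2(√a, √(1-a))=0.583793365; dist=6371·c=3719.348 ≈ 3719.3 km; running total=6726.7 km
Leg 2 bearing: y=sinΔλ·cosφ2=0.35285379, x=cosφ1·sinφ2-sinφ1·cosφ2·cosΔλ=0.42344766; θ=atan2(y, x)=39.8040° ≈ 39.8°
Leg 3: φ1=0.6551966, φ2=0.6220598, Δφ=-0.0331368, Δλ=0.2214718 rad; a=sin²(Δφ/2)+cosφ1·cosφ2·sin²(Δλ/2)=0.0081441185; c=2·atan2(√a, √(1-a))=0.180735430; dist=6371·c=1151.465 ≈ 1151.5 km; running total=7878.2 km
Leg 3 bearing: y=sinΔλ·cosφ2=0.17851792, x=cosφ1·sinφ2-sinφ1·cosφ2·cosΔλ=-0.02103613; θ=atan2(y, x)=96.7206° ≈ 96.7°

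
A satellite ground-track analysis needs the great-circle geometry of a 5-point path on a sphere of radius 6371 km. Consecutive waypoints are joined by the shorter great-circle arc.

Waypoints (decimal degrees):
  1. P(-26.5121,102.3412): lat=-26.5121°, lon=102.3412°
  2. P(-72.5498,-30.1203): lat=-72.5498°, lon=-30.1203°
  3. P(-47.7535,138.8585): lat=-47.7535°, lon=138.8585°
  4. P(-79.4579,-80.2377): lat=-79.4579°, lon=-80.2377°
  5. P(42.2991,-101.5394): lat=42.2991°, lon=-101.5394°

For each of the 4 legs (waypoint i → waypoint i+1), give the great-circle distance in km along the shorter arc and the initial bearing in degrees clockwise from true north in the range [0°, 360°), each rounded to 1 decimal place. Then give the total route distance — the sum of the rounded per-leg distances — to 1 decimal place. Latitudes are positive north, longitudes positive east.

Leg 1: dist=8432.7 km, bearing=193.2°
Leg 2: dist=6610.5 km, bearing=171.4°
Leg 3: dist=5646.5 km, bearing=171.4°
Leg 4: dist=13608.3 km, bearing=341.4°
Total: 34298.0 km

Leg 1: φ1=-0.4627234, φ2=-1.2662329, Δφ=-0.8035094, Δλ=-2.3118893 rad; a=sin²(Δφ/2)+cosφ1·cosφ2·sin²(Δλ/2)=0.3776564503; c=2·atan2(√a, √(1-a))=1.323599358; dist=6371·c=8432.652 ≈ 8432.7 km; running total=8432.7 km
Leg 1 bearing: y=sinΔλ·cosφ2=-0.22122841, x=cosφ1·sinφ2-sinφ1·cosφ2·cosΔλ=-0.94402660; θ=atan2(y, x)=-166.8110° <0 so +360° → 193.1890° ≈ 193.2°
Leg 2: φ1=-1.2662329, φ2=-0.8334558, Δφ=0.4327771, Δλ=2.9492364 rad; a=sin²(Δφ/2)+cosφ1·cosφ2·sin²(Δλ/2)=0.2458520957; c=2·atan2(√a, √(1-a))=1.037591592; dist=6371·c=6610.496 ≈ 6610.5 km; running total=15043.2 km
Leg 2 bearing: y=sinΔλ·cosφ2=0.12852919, x=cosφ1·sinφ2-sinφ1·cosφ2·cosΔλ=-0.85153721; θ=atan2(y, x)=171.4167° ≈ 171.4°
Leg 3: φ1=-0.8334558, φ2=-1.3868020, Δφ=-0.5533462, Δλ=-3.8239501 rad; a=sin²(Δφ/2)+cosφ1·cosφ2·sin²(Δλ/2)=0.1838498960; c=2·atan2(√a, √(1-a))=0.886277630; dist=6371·c=5646.475 ≈ 5646.5 km; running total=20689.7 km
Leg 3 bearing: y=sinΔλ·cosφ2=0.11537774, x=cosφ1·sinφ2-sinφ1·cosφ2·cosΔλ=-0.76608382; θ=atan2(y, x)=171.4352° ≈ 171.4°
Leg 4: φ1=-1.3868020, φ2=0.7382586, Δφ=2.1250605, Δλ=-0.3717848 rad; a=sin²(Δφ/2)+cosφ1·cosφ2·sin²(Δλ/2)=0.7677815194; c=2·atan2(√a, √(1-a))=2.135970649; dist=6371·c=13608.269 ≈ 13608.3 km; running total=34298.0 km
Leg 4 bearing: y=sinΔλ·cosφ2=-0.26869619, x=cosφ1·sinφ2-sinφ1·cosφ2·cosΔλ=0.80060889; θ=atan2(y, x)=-18.5525° <0 so +360° → 341.4475° ≈ 341.4°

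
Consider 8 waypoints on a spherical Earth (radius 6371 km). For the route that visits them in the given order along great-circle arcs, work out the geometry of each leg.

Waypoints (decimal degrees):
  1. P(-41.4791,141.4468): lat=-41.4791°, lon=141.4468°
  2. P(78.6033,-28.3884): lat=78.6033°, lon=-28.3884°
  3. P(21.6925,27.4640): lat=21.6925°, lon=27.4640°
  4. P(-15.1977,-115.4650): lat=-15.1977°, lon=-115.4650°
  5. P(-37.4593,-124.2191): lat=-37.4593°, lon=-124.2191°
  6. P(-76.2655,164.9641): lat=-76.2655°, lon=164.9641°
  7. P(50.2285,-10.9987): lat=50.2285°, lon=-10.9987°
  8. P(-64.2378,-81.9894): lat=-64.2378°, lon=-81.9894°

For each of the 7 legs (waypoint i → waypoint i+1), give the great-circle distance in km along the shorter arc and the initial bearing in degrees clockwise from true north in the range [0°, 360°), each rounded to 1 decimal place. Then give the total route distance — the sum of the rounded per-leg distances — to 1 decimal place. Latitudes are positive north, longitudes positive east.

Leg 1: dist=15862.6 km, bearing=356.7°
Leg 2: dist=6923.4 km, bearing=119.7°
Leg 3: dist=16048.4 km, bearing=274.0°
Leg 4: dist=2621.4 km, bearing=197.6°
Leg 5: dist=5476.6 km, bearing=197.2°
Leg 6: dist=17114.4 km, bearing=185.9°
Leg 7: dist=14120.4 km, bearing=211.0°
Total: 78167.2 km

Leg 1: φ1=-0.7239469, φ2=1.3718864, Δφ=2.0958333, Δλ=-2.9641834 rad; a=sin²(Δφ/2)+cosφ1·cosφ2·sin²(Δλ/2)=0.8975027223; c=2·atan2(√a, √(1-a))=2.489812882; dist=6371·c=15862.598 ≈ 15862.6 km; running total=15862.6 km
Leg 1 bearing: y=sinΔλ·cosφ2=-0.03487262, x=cosφ1·sinφ2-sinφ1·cosφ2·cosΔλ=0.60559908; θ=atan2(y, x)=-3.2957° <0 so +360° → 356.7043° ≈ 356.7°
Leg 2: φ1=1.3718864, φ2=0.3786055, Δφ=-0.9932808, Δλ=0.9748083 rad; a=sin²(Δφ/2)+cosφ1·cosφ2·sin²(Δλ/2)=0.2672997135; c=2·atan2(√a, √(1-a))=1.086709196; dist=6371·c=6923.424 ≈ 6923.4 km; running total=22786.0 km
Leg 2 bearing: y=sinΔλ·cosφ2=0.76898485, x=cosφ1·sinφ2-sinφ1·cosφ2·cosΔλ=-0.43825176; θ=atan2(y, x)=119.6792° ≈ 119.7°
Leg 3: φ1=0.3786055, φ2=-0.2652499, Δφ=-0.6438555, Δλ=-2.4945816 rad; a=sin²(Δφ/2)+cosφ1·cosφ2·sin²(Δλ/2)=0.9061762003; c=2·atan2(√a, √(1-a))=2.518971021; dist=6371·c=16048.364 ≈ 16048.4 km; running total=38834.4 km
Leg 3 bearing: y=sinΔλ·cosφ2=-0.58172236, x=cosφ1·sinφ2-sinφ1·cosφ2·cosΔλ=0.04102045; θ=atan2(y, x)=-85.9664° <0 so +360° → 274.0336° ≈ 274.0°
Leg 4: φ1=-0.2652499, φ2=-0.6537881, Δφ=-0.3885382, Δλ=-0.1527879 rad; a=sin²(Δφ/2)+cosφ1·cosφ2·sin²(Δλ/2)=0.0417299423; c=2·atan2(√a, √(1-a))=0.411454400; dist=6371·c=2621.376 ≈ 2621.4 km; running total=41455.8 km
Leg 4 bearing: y=sinΔλ·cosφ2=-0.12080949, x=cosφ1·sinφ2-sinφ1·cosφ2·cosΔλ=-0.38126013; θ=atan2(y, x)=-162.4182° <0 so +360° → 197.5818° ≈ 197.6°
Leg 5: φ1=-0.6537881, φ2=-1.3310841, Δφ=-0.6772960, Δλ=5.0471990 rad; a=sin²(Δφ/2)+cosφ1·cosφ2·sin²(Δλ/2)=0.1736329328; c=2·atan2(√a, √(1-a))=0.859608472; dist=6371·c=5476.566 ≈ 5476.6 km; running total=46932.4 km
Leg 5 bearing: y=sinΔλ·cosφ2=-0.22423966, x=cosφ1·sinφ2-sinφ1·cosφ2·cosΔλ=-0.72363991; θ=atan2(y, x)=-162.7830° <0 so +360° → 197.2170° ≈ 197.2°
Leg 6: φ1=-1.3310841, φ2=0.8766527, Δφ=2.2077368, Δλ=-3.0711302 rad; a=sin²(Δφ/2)+cosφ1·cosφ2·sin²(Δλ/2)=0.9490669367; c=2·atan2(√a, √(1-a))=2.686303397; dist=6371·c=17114.439 ≈ 17114.4 km; running total=64046.8 km
Leg 6 bearing: y=sinΔλ·cosφ2=-0.04503946, x=cosφ1·sinφ2-sinφ1·cosφ2·cosΔλ=-0.43740941; θ=atan2(y, x)=-174.1210° <0 so +360° → 185.8790° ≈ 185.9°
Leg 7: φ1=0.8766527, φ2=-1.1211611, Δφ=-1.9978138, Δλ=-1.2390215 rad; a=sin²(Δφ/2)+cosφ1·cosφ2·sin²(Δλ/2)=0.8008202741; c=2·atan2(√a, √(1-a))=2.216349702; dist=6371·c=14120.364 ≈ 14120.4 km; running total=78167.2 km
Leg 7 bearing: y=sinΔλ·cosφ2=-0.41093441, x=cosφ1·sinφ2-sinφ1·cosφ2·cosΔλ=-0.68495369; θ=atan2(y, x)=-149.0386° <0 so +360° → 210.9614° ≈ 211.0°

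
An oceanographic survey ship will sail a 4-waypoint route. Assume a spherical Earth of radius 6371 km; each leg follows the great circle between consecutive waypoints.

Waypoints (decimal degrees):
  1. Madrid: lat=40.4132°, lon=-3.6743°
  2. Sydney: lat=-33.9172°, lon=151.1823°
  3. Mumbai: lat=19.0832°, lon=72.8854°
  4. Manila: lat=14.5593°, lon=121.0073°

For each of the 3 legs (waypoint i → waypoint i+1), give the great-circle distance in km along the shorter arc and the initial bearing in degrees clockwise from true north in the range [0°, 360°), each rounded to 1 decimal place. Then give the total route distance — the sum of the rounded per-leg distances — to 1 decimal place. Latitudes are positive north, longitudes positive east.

Leg 1: φ1=0.7053434, φ2=-0.5919668, Δφ=-1.2973102, Δλ=2.7027575 rad; a=sin²(Δφ/2)+cosφ1·cosφ2·sin²(Δλ/2)=0.9668558314; c=2·atan2(√a, √(1-a))=2.775439891; dist=6371·c=17682.328 ≈ 17682.3 km; running total=17682.3 km
Leg 1 bearing: y=sinΔλ·cosφ2=0.35258882, x=cosφ1·sinφ2-sinφ1·cosφ2·cosΔλ=0.06215832; θ=atan2(y, x)=80.0020° ≈ 80.0°
Leg 2: φ1=-0.5919668, φ2=0.3330647, Δφ=0.9250315, Δλ=-1.3665387 rad; a=sin²(Δφ/2)+cosφ1·cosφ2·sin²(Δλ/2)=0.5116777626; c=2·atan2(√a, √(1-a))=1.594153976; dist=6371·c=10156.355 ≈ 10156.4 km; running total=27838.7 km
Leg 2 bearing: y=sinΔλ·cosφ2=-0.92539907, x=cosφ1·sinφ2-sinφ1·cosφ2·cosΔλ=0.37827381; θ=atan2(y, x)=-67.7668° <0 so +360° → 292.2332° ≈ 292.2°
Leg 3: φ1=0.3330647, φ2=0.2541077, Δφ=-0.0789570, Δλ=0.8398856 rad; a=sin²(Δφ/2)+cosφ1·cosφ2·sin²(Δλ/2)=0.1536042459; c=2·atan2(√a, √(1-a))=0.805443459; dist=6371·c=5131.480 ≈ 5131.5 km; running total=32970.2 km
Leg 3 bearing: y=sinΔλ·cosφ2=0.72065722, x=cosφ1·sinφ2-sinφ1·cosφ2·cosΔλ=0.02632686; θ=atan2(y, x)=87.9078° ≈ 87.9°

Leg 1: dist=17682.3 km, bearing=80.0°
Leg 2: dist=10156.4 km, bearing=292.2°
Leg 3: dist=5131.5 km, bearing=87.9°
Total: 32970.2 km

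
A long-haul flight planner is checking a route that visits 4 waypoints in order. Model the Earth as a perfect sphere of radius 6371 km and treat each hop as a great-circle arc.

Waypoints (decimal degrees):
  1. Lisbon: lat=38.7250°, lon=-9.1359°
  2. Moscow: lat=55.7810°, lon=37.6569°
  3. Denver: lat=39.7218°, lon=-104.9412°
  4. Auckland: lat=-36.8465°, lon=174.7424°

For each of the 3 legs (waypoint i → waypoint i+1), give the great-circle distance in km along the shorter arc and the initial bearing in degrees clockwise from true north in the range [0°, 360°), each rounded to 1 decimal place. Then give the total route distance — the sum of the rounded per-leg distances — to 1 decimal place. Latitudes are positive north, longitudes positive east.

Leg 1: dist=3908.4 km, bearing=45.4°
Leg 2: dist=8823.2 km, bearing=331.6°
Leg 3: dist=11813.6 km, bearing=235.2°
Total: 24545.2 km

Leg 1: φ1=0.6758788, φ2=0.9735621, Δφ=0.2976834, Δλ=0.8166884 rad; a=sin²(Δφ/2)+cosφ1·cosφ2·sin²(Δλ/2)=0.0911695701; c=2·atan2(√a, √(1-a))=0.613460233; dist=6371·c=3908.355 ≈ 3908.4 km; running total=3908.4 km
Leg 1 bearing: y=sinΔλ·cosφ2=0.40989268, x=cosφ1·sinφ2-sinφ1·cosφ2·cosΔλ=0.40425080; θ=atan2(y, x)=45.3970° ≈ 45.4°
Leg 2: φ1=0.9735621, φ2=0.6932762, Δφ=-0.2802859, Δλ=-2.4888064 rad; a=sin²(Δφ/2)+cosφ1·cosφ2·sin²(Δλ/2)=0.4075863934; c=2·atan2(√a, √(1-a))=1.384900283; dist=6371·c=8823.200 ≈ 8823.2 km; running total=12731.6 km
Leg 2 bearing: y=sinΔλ·cosφ2=-0.46718731, x=cosφ1·sinφ2-sinφ1·cosφ2·cosΔλ=0.86462415; θ=atan2(y, x)=-28.3839° <0 so +360° → 331.6161° ≈ 331.6°
Leg 3: φ1=0.6932762, φ2=-0.6430927, Δφ=-1.3363689, Δλ=4.8813997 rad; a=sin²(Δφ/2)+cosφ1·cosφ2·sin²(Δλ/2)=0.6398468329; c=2·atan2(√a, √(1-a))=1.854271353; dist=6371·c=11813.563 ≈ 11813.6 km; running total=24545.2 km
Leg 3 bearing: y=sinΔλ·cosφ2=-0.78884279, x=cosφ1·sinφ2-sinφ1·cosφ2·cosΔλ=-0.54726457; θ=atan2(y, x)=-124.7512° <0 so +360° → 235.2488° ≈ 235.2°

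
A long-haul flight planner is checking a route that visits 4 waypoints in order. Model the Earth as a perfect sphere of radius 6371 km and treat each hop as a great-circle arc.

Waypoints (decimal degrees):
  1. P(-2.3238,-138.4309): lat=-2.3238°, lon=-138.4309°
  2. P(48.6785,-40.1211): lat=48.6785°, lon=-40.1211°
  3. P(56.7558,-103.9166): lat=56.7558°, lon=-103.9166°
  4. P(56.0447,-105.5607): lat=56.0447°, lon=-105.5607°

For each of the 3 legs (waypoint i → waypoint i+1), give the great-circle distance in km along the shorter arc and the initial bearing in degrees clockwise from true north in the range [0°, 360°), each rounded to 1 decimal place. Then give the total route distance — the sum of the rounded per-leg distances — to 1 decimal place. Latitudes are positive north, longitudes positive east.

Leg 1: dist=10811.1 km, bearing=41.2°
Leg 2: dist=4226.1 km, bearing=307.0°
Leg 3: dist=128.4 km, bearing=232.7°
Total: 15165.6 km

Leg 1: φ1=-0.0405580, φ2=0.8496001, Δφ=0.8901581, Δλ=1.7158297 rad; a=sin²(Δφ/2)+cosφ1·cosφ2·sin²(Δλ/2)=0.5629003213; c=2·atan2(√a, √(1-a))=1.696931171; dist=6371·c=10811.148 ≈ 10811.1 km; running total=10811.1 km
Leg 1 bearing: y=sinΔλ·cosφ2=0.65335127, x=cosφ1·sinφ2-sinφ1·cosφ2·cosΔλ=0.74652952; θ=atan2(y, x)=41.1919° ≈ 41.2°
Leg 2: φ1=0.8496001, φ2=0.9905756, Δφ=0.1409755, Δλ=-1.1134415 rad; a=sin²(Δφ/2)+cosφ1·cosφ2·sin²(Δλ/2)=0.1060274703; c=2·atan2(√a, √(1-a))=0.663331814; dist=6371·c=4226.087 ≈ 4226.1 km; running total=15037.2 km
Leg 2 bearing: y=sinΔλ·cosφ2=-0.49186572, x=cosφ1·sinφ2-sinφ1·cosφ2·cosΔλ=0.37041963; θ=atan2(y, x)=-53.0169° <0 so +360° → 306.9831° ≈ 307.0°
Leg 3: φ1=0.9905756, φ2=0.9781645, Δφ=-0.0124110, Δλ=-0.0286950 rad; a=sin²(Δφ/2)+cosφ1·cosφ2·sin²(Δλ/2)=0.0001015349; c=2·atan2(√a, √(1-a))=0.020153245; dist=6371·c=128.396 ≈ 128.4 km; running total=15165.6 km
Leg 3 bearing: y=sinΔλ·cosφ2=-0.01602525, x=cosφ1·sinφ2-sinφ1·cosφ2·cosΔλ=-0.01221841; θ=atan2(y, x)=-127.3236° <0 so +360° → 232.6764° ≈ 232.7°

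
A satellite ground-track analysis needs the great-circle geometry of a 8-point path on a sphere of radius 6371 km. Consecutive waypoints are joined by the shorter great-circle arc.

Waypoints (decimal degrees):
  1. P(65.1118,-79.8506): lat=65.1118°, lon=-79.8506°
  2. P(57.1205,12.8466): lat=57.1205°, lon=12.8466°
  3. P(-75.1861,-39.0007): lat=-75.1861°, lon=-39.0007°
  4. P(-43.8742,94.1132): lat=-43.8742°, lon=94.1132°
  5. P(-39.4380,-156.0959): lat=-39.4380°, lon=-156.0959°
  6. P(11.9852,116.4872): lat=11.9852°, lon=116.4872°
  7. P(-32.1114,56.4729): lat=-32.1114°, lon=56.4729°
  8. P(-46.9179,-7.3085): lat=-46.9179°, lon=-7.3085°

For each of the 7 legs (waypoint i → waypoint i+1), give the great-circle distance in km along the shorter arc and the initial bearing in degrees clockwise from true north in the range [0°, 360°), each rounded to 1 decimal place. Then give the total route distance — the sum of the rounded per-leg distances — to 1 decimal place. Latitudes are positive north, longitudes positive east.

Leg 1: dist=4594.2 km, bearing=55.2°
Leg 2: dist=15185.3 km, bearing=197.0°
Leg 3: dist=6342.4 km, bearing=141.2°
Leg 4: dist=8386.1 km, bearing=131.3°
Leg 5: dist=10632.0 km, bearing=280.9°
Leg 6: dist=8041.5 km, bearing=230.4°
Leg 7: dist=5550.9 km, bearing=233.2°
Total: 58732.4 km

Leg 1: φ1=1.1364153, φ2=0.9969408, Δφ=-0.1394745, Δλ=1.6178713 rad; a=sin²(Δφ/2)+cosφ1·cosφ2·sin²(Δλ/2)=0.1244649777; c=2·atan2(√a, √(1-a))=0.721115005; dist=6371·c=4594.224 ≈ 4594.2 km; running total=4594.2 km
Leg 1 bearing: y=sinΔλ·cosφ2=0.54227260, x=cosφ1·sinφ2-sinφ1·cosφ2·cosΔλ=0.37660884; θ=atan2(y, x)=55.2200° ≈ 55.2°
Leg 2: φ1=0.9969408, φ2=-1.3122450, Δφ=-2.3091858, Δλ=-0.9049061 rad; a=sin²(Δφ/2)+cosφ1·cosφ2·sin²(Δλ/2)=0.8630767685; c=2·atan2(√a, √(1-a))=2.383507030; dist=6371·c=15185.323 ≈ 15185.3 km; running total=19779.5 km
Leg 2 bearing: y=sinΔλ·cosφ2=-0.20105859, x=cosφ1·sinφ2-sinφ1·cosφ2·cosΔλ=-0.65747736; θ=atan2(y, x)=-162.9962° <0 so +360° → 197.0038° ≈ 197.0°
Leg 3: φ1=-1.3122450, φ2=-0.7657492, Δφ=0.5464958, Δλ=2.3232758 rad; a=sin²(Δφ/2)+cosφ1·cosφ2·sin²(Δλ/2)=0.2279634161; c=2·atan2(√a, √(1-a))=0.995512245; dist=6371·c=6342.409 ≈ 6342.4 km; running total=26121.9 km
Leg 3 bearing: y=sinΔλ·cosφ2=0.52622766, x=cosφ1·sinφ2-sinφ1·cosφ2·cosΔλ=-0.65350504; θ=atan2(y, x)=141.1576° ≈ 141.2°
Leg 4: φ1=-0.7657492, φ2=-0.6883230, Δφ=0.0774263, Δλ=-4.3669726 rad; a=sin²(Δφ/2)+cosφ1·cosφ2·sin²(Δλ/2)=0.3741152594; c=2·atan2(√a, √(1-a))=1.316288127; dist=6371·c=8386.072 ≈ 8386.1 km; running total=34508.0 km
Leg 4 bearing: y=sinΔλ·cosφ2=0.72669546, x=cosφ1·sinφ2-sinφ1·cosφ2·cosΔλ=-0.63916026; θ=atan2(y, x)=131.3330° ≈ 131.3°
Leg 5: φ1=-0.6883230, φ2=0.2091812, Δφ=0.8975042, Δλ=4.7574726 rad; a=sin²(Δφ/2)+cosφ1·cosφ2·sin²(Δλ/2)=0.5489329126; c=2·atan2(√a, √(1-a))=1.668819051; dist=6371·c=10632.046 ≈ 10632.0 km; running total=45140.0 km
Leg 5 bearing: y=sinΔλ·cosφ2=-0.97720733, x=cosφ1·sinφ2-sinφ1·cosφ2·cosΔλ=0.18838289; θ=atan2(y, x)=-79.0886° <0 so +360° → 280.9114° ≈ 280.9°
Leg 6: φ1=0.2091812, φ2=-0.5604497, Δφ=-0.7696309, Δλ=-1.0474471 rad; a=sin²(Δφ/2)+cosφ1·cosφ2·sin²(Δλ/2)=0.3481438284; c=2·atan2(√a, √(1-a))=1.262209686; dist=6371·c=8041.538 ≈ 8041.5 km; running total=53181.5 km
Leg 6 bearing: y=sinΔλ·cosφ2=-0.73364320, x=cosφ1·sinφ2-sinφ1·cosφ2·cosΔλ=-0.60788689; θ=atan2(y, x)=-129.6447° <0 so +360° → 230.3553° ≈ 230.4°
Leg 7: φ1=-0.5604497, φ2=-0.8188718, Δφ=-0.2584222, Δλ=-1.1131954 rad; a=sin²(Δφ/2)+cosφ1·cosφ2·sin²(Δλ/2)=0.1780771338; c=2·atan2(√a, √(1-a))=0.871282543; dist=6371·c=5550.941 ≈ 5550.9 km; running total=58732.4 km
Leg 7 bearing: y=sinΔλ·cosφ2=-0.61277048, x=cosφ1·sinφ2-sinφ1·cosφ2·cosΔλ=-0.45823031; θ=atan2(y, x)=-126.7892° <0 so +360° → 233.2108° ≈ 233.2°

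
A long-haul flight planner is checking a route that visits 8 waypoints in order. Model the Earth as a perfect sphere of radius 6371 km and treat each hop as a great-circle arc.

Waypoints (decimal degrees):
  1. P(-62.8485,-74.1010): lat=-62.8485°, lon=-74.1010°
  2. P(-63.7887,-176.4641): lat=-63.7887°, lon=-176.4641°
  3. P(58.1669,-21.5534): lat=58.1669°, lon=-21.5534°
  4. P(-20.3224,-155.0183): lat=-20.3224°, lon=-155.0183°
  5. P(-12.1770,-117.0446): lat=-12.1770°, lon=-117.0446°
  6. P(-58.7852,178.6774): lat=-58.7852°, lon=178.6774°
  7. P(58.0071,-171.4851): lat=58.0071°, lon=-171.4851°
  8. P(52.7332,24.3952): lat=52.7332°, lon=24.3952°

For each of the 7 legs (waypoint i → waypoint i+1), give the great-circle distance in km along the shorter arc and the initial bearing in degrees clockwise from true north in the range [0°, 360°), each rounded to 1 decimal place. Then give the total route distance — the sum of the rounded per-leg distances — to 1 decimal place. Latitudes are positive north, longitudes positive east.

Leg 1: dist=4554.7 km, bearing=221.2°
Leg 2: dist=18537.0 km, bearing=103.4°
Leg 3: dist=14393.4 km, bearing=298.2°
Leg 4: dist=4143.6 km, bearing=83.4°
Leg 5: dist=7384.0 km, bearing=210.6°
Leg 6: dist=13015.6 km, bearing=5.8°
Leg 7: dist=7617.7 km, bearing=349.7°
Total: 69646.0 km

Leg 1: φ1=-1.0969133, φ2=-1.1133228, Δφ=-0.0164096, Δλ=-1.7865731 rad; a=sin²(Δφ/2)+cosφ1·cosφ2·sin²(Δλ/2)=0.1224247590; c=2·atan2(√a, √(1-a))=0.714912687; dist=6371·c=4554.709 ≈ 4554.7 km; running total=4554.7 km
Leg 1 bearing: y=sinΔλ·cosφ2=-0.43144034, x=cosφ1·sinφ2-sinφ1·cosφ2·cosΔλ=-0.49356558; θ=atan2(y, x)=-138.8423° <0 so +360° → 221.1577° ≈ 221.2°
Leg 2: φ1=-1.1133228, φ2=1.0152039, Δφ=2.1285268, Δλ=2.7037018 rad; a=sin²(Δφ/2)+cosφ1·cosφ2·sin²(Δλ/2)=0.9866047840; c=2·atan2(√a, √(1-a))=2.909597329; dist=6371·c=18537.045 ≈ 18537.0 km; running total=23091.7 km
Leg 2 bearing: y=sinΔλ·cosφ2=0.22365338, x=cosφ1·sinφ2-sinφ1·cosφ2·cosΔλ=-0.05331325; θ=atan2(y, x)=103.4076° ≈ 103.4°
Leg 3: φ1=1.0152039, φ2=-0.3546928, Δφ=-1.3698967, Δλ=-2.3294019 rad; a=sin²(Δφ/2)+cosφ1·cosφ2·sin²(Δλ/2)=0.8176572192; c=2·atan2(√a, √(1-a))=2.259211948; dist=6371·c=14393.439 ≈ 14393.4 km; running total=37485.1 km
Leg 3 bearing: y=sinΔλ·cosφ2=-0.68061747, x=cosφ1·sinφ2-sinφ1·cosφ2·cosΔλ=0.36487727; θ=atan2(y, x)=-61.8044° <0 so +360° → 298.1956° ≈ 298.2°
Leg 4: φ1=-0.3546928, φ2=-0.2125287, Δφ=0.1421640, Δλ=0.6627661 rad; a=sin²(Δφ/2)+cosφ1·cosφ2·sin²(Δλ/2)=0.1020751003; c=2·atan2(√a, √(1-a))=0.650386558; dist=6371·c=4143.613 ≈ 4143.6 km; running total=41628.7 km
Leg 4 bearing: y=sinΔλ·cosφ2=0.60145585, x=cosφ1·sinφ2-sinφ1·cosφ2·cosΔλ=0.06981372; θ=atan2(y, x)=83.3790° ≈ 83.4°
Leg 5: φ1=-0.2125287, φ2=-1.0259953, Δφ=-0.8134665, Δλ=5.1613226 rad; a=sin²(Δφ/2)+cosφ1·cosφ2·sin²(Δλ/2)=0.2998712819; c=2·atan2(√a, √(1-a))=1.158998578; dist=6371·c=7383.980 ≈ 7384.0 km; running total=49012.7 km
Leg 5 bearing: y=sinΔλ·cosφ2=-0.46689498, x=cosφ1·sinφ2-sinφ1·cosφ2·cosΔλ=-0.78854490; θ=atan2(y, x)=-149.3704° <0 so +360° → 210.6296° ≈ 210.6°
Leg 6: φ1=-1.0259953, φ2=1.0124149, Δφ=2.0384102, Δλ=-6.1114885 rad; a=sin²(Δφ/2)+cosφ1·cosφ2·sin²(Δλ/2)=0.7273974278; c=2·atan2(√a, √(1-a))=2.042938182; dist=6371·c=13015.559 ≈ 13015.6 km; running total=62028.3 km
Leg 6 bearing: y=sinΔλ·cosφ2=0.09052109, x=cosφ1·sinφ2-sinφ1·cosφ2·cosΔλ=0.88598396; θ=atan2(y, x)=5.8337° ≈ 5.8°
Leg 7: φ1=1.0124149, φ2=0.9203680, Δφ=-0.0920469, Δλ=3.4187562 rad; a=sin²(Δφ/2)+cosφ1·cosφ2·sin²(Δλ/2)=0.3168117232; c=2·atan2(√a, √(1-a))=1.195684531; dist=6371·c=7617.706 ≈ 7617.7 km; running total=69646.0 km
Leg 7 bearing: y=sinΔλ·cosφ2=-0.16568956, x=cosφ1·sinφ2-sinφ1·cosφ2·cosΔλ=0.91559554; θ=atan2(y, x)=-10.2574° <0 so +360° → 349.7426° ≈ 349.7°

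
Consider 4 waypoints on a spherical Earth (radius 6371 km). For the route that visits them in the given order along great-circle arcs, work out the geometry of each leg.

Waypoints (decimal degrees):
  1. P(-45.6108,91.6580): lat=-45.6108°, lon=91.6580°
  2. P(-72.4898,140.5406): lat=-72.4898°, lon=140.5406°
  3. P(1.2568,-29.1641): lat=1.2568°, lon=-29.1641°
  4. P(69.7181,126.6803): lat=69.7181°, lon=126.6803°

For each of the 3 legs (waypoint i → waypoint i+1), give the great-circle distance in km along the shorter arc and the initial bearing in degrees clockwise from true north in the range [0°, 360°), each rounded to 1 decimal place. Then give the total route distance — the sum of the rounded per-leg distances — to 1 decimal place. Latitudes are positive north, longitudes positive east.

Leg 1: dist=3883.5 km, bearing=156.7°
Leg 2: dist=12061.8 km, bearing=190.9°
Leg 3: dist=11919.6 km, bearing=8.5°
Total: 27864.9 km

Leg 1: φ1=-0.7960586, φ2=-1.2651857, Δφ=-0.4691270, Δλ=0.8531623 rad; a=sin²(Δφ/2)+cosφ1·cosφ2·sin²(Δλ/2)=0.0900505749; c=2·atan2(√a, √(1-a))=0.609562009; dist=6371·c=3883.520 ≈ 3883.5 km; running total=3883.5 km
Leg 1 bearing: y=sinΔλ·cosφ2=0.22666875, x=cosφ1·sinφ2-sinφ1·cosφ2·cosΔλ=-0.52572536; θ=atan2(y, x)=156.6765° ≈ 156.7°
Leg 2: φ1=-1.2651857, φ2=0.0219353, Δφ=1.2871210, Δλ=-2.9619058 rad; a=sin²(Δφ/2)+cosφ1·cosφ2·sin²(Δλ/2)=0.6584386949; c=2·atan2(√a, √(1-a))=1.893231723; dist=6371·c=12061.779 ≈ 12061.8 km; running total=15945.3 km
Leg 2 bearing: y=sinΔλ·cosφ2=-0.17867851, x=cosφ1·sinφ2-sinφ1·cosφ2·cosΔλ=-0.93148414; θ=atan2(y, x)=-169.1413° <0 so +360° → 190.8587° ≈ 190.9°
Leg 3: φ1=0.0219353, φ2=1.2168104, Δφ=1.1948751, Δλ=2.7199979 rad; a=sin²(Δφ/2)+cosφ1·cosφ2·sin²(Δλ/2)=0.6478185142; c=2·atan2(√a, √(1-a))=1.870918612; dist=6371·c=11919.622 ≈ 11919.6 km; running total=27864.9 km
Leg 3 bearing: y=sinΔλ·cosφ2=0.14185040, x=cosφ1·sinφ2-sinφ1·cosφ2·cosΔλ=0.94471012; θ=atan2(y, x)=8.5393° ≈ 8.5°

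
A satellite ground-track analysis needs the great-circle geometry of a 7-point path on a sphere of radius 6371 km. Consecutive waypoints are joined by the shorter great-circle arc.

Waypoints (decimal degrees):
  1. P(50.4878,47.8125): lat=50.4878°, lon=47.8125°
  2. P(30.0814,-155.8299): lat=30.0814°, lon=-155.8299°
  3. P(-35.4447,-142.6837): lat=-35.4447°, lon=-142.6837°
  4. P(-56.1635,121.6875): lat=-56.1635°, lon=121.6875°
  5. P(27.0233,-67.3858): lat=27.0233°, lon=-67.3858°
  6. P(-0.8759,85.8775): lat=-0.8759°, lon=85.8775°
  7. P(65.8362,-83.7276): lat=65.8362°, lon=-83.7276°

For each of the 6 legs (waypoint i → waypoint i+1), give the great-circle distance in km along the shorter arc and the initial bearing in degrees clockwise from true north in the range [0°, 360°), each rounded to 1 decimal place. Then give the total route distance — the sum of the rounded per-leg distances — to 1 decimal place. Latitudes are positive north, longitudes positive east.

Leg 1: φ1=0.8811783, φ2=0.5250195, Δφ=-0.3561589, Δλ=-3.5542304 rad; a=sin²(Δφ/2)+cosφ1·cosφ2·sin²(Δλ/2)=0.5588232816; c=2·atan2(√a, √(1-a))=1.688715980; dist=6371·c=10758.810 ≈ 10758.8 km; running total=10758.8 km
Leg 1 bearing: y=sinΔλ·cosφ2=0.34701439, x=cosφ1·sinφ2-sinφ1·cosφ2·cosΔλ=0.93045166; θ=atan2(y, x)=20.4531° ≈ 20.5°
Leg 2: φ1=0.5250195, φ2=-0.6186267, Δφ=-1.1436462, Δλ=0.2294445 rad; a=sin²(Δφ/2)+cosφ1·cosφ2·sin²(Δλ/2)=0.3020980130; c=2·atan2(√a, √(1-a))=1.163853172; dist=6371·c=7414.909 ≈ 7414.9 km; running total=18173.7 km
Leg 2 bearing: y=sinΔλ·cosφ2=0.18528704, x=cosφ1·sinφ2-sinφ1·cosφ2·cosΔλ=-0.89944868; θ=atan2(y, x)=168.3599° ≈ 168.4°
Leg 3: φ1=-0.6186267, φ2=-0.9802380, Δφ=-0.3616113, Δλ=4.6141479 rad; a=sin²(Δφ/2)+cosφ1·cosφ2·sin²(Δλ/2)=0.2813986347; c=2·atan2(√a, √(1-a))=1.118310292; dist=6371·c=7124.755 ≈ 7124.8 km; running total=25298.5 km
Leg 3 bearing: y=sinΔλ·cosφ2=-0.55413999, x=cosφ1·sinφ2-sinφ1·cosφ2·cosΔλ=-0.70836618; θ=atan2(y, x)=-141.9647° <0 so +360° → 218.0353° ≈ 218.0°
Leg 4: φ1=-0.9802380, φ2=0.4716456, Δφ=1.4518836, Δλ=-3.2999516 rad; a=sin²(Δφ/2)+cosφ1·cosφ2·sin²(Δλ/2)=0.9336120690; c=2·atan2(√a, √(1-a))=2.620396347; dist=6371·c=16694.545 ≈ 16694.5 km; running total=41993.0 km
Leg 4 bearing: y=sinΔλ·cosφ2=0.14048074, x=cosφ1·sinφ2-sinφ1·cosφ2·cosΔλ=-0.47768971; θ=atan2(y, x)=163.6123° ≈ 163.6°
Leg 5: φ1=0.4716456, φ2=-0.0152873, Δφ=-0.4869329, Δλ=2.6749492 rad; a=sin²(Δφ/2)+cosφ1·cosφ2·sin²(Δλ/2)=0.9012154005; c=2·atan2(√a, √(1-a))=2.502153893; dist=6371·c=15941.222 ≈ 15941.2 km; running total=57934.2 km
Leg 5 bearing: y=sinΔλ·cosφ2=0.44983857, x=cosφ1·sinφ2-sinφ1·cosφ2·cosΔλ=0.39210976; θ=atan2(y, x)=48.9224° ≈ 48.9°
Leg 6: φ1=-0.0152873, φ2=1.1490585, Δφ=1.1643458, Δλ=-2.9601674 rad; a=sin²(Δφ/2)+cosφ1·cosφ2·sin²(Δλ/2)=0.7082642672; c=2·atan2(√a, √(1-a))=2.000419813; dist=6371·c=12744.675 ≈ 12744.7 km; running total=70678.9 km
Leg 6 bearing: y=sinΔλ·cosφ2=-0.07385907, x=cosφ1·sinφ2-sinφ1·cosφ2·cosΔλ=0.90611744; θ=atan2(y, x)=-4.6600° <0 so +360° → 355.3400° ≈ 355.3°

Leg 1: dist=10758.8 km, bearing=20.5°
Leg 2: dist=7414.9 km, bearing=168.4°
Leg 3: dist=7124.8 km, bearing=218.0°
Leg 4: dist=16694.5 km, bearing=163.6°
Leg 5: dist=15941.2 km, bearing=48.9°
Leg 6: dist=12744.7 km, bearing=355.3°
Total: 70678.9 km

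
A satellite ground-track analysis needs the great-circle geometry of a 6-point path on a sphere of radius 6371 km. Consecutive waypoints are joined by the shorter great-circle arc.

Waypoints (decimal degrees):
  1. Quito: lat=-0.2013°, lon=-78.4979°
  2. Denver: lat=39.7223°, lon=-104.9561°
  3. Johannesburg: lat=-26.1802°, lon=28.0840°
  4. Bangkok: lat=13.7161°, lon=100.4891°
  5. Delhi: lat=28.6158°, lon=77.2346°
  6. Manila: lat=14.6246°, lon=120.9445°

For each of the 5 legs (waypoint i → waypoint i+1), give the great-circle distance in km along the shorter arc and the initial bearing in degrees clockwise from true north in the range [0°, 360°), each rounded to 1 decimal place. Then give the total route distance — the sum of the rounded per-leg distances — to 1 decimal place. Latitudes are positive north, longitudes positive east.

Leg 1: dist=5188.2 km, bearing=331.9°
Leg 2: dist=15440.0 km, bearing=85.5°
Leg 3: dist=8990.7 km, bearing=69.7°
Leg 4: dist=2915.7 km, bearing=308.3°
Leg 5: dist=4748.0 km, bearing=99.6°
Total: 37282.6 km

Leg 1: φ1=-0.0035133, φ2=0.6932849, Δφ=0.6967983, Δλ=-0.4617827 rad; a=sin²(Δφ/2)+cosφ1·cosφ2·sin²(Δλ/2)=0.1568298817; c=2·atan2(√a, √(1-a))=0.814351421; dist=6371·c=5188.233 ≈ 5188.2 km; running total=5188.2 km
Leg 1 bearing: y=sinΔλ·cosφ2=-0.34269117, x=cosφ1·sinφ2-sinφ1·cosφ2·cosΔλ=0.64148253; θ=atan2(y, x)=-28.1119° <0 so +360° → 331.8881° ≈ 331.9°
Leg 2: φ1=0.6932849, φ2=-0.4569307, Δφ=-1.1502156, Δλ=2.3219878 rad; a=sin²(Δφ/2)+cosφ1·cosφ2·sin²(Δλ/2)=0.8765262367; c=2·atan2(√a, √(1-a))=2.423485466; dist=6371·c=15440.026 ≈ 15440.0 km; running total=20628.2 km
Leg 2 bearing: y=sinΔλ·cosφ2=0.65589627, x=cosφ1·sinφ2-sinφ1·cosφ2·cosΔλ=0.05207743; θ=atan2(y, x)=85.4603° ≈ 85.5°
Leg 3: φ1=-0.4569307, φ2=0.2393911, Δφ=0.6963218, Δλ=1.2637074 rad; a=sin²(Δφ/2)+cosφ1·cosφ2·sin²(Δλ/2)=0.4205372915; c=2·atan2(√a, √(1-a))=1.411194186; dist=6371·c=8990.718 ≈ 8990.7 km; running total=29618.9 km
Leg 3 bearing: y=sinΔλ·cosφ2=0.92603423, x=cosφ1·sinφ2-sinφ1·cosφ2·cosΔλ=0.34234971; θ=atan2(y, x)=69.7109° ≈ 69.7°
Leg 4: φ1=0.2393911, φ2=0.4994399, Δφ=0.2600488, Δλ=-0.4058676 rad; a=sin²(Δφ/2)+cosφ1·cosφ2·sin²(Δλ/2)=0.0514526205; c=2·atan2(√a, √(1-a))=0.457646699; dist=6371·c=2915.667 ≈ 2915.7 km; running total=32534.6 km
Leg 4 bearing: y=sinΔλ·cosφ2=-0.34658961, x=cosφ1·sinφ2-sinφ1·cosφ2·cosΔλ=0.27403765; θ=atan2(y, x)=-51.6677° <0 so +360° → 308.3323° ≈ 308.3°
Leg 5: φ1=0.4994399, φ2=0.2552474, Δφ=-0.2441925, Δλ=0.7628817 rad; a=sin²(Δφ/2)+cosφ1·cosφ2·sin²(Δλ/2)=0.1325414121; c=2·atan2(√a, √(1-a))=0.745251785; dist=6371·c=4747.999 ≈ 4748.0 km; running total=37282.6 km
Leg 5 bearing: y=sinΔλ·cosφ2=0.66861927, x=cosφ1·sinφ2-sinφ1·cosφ2·cosΔλ=-0.11333583; θ=atan2(y, x)=99.6206° ≈ 99.6°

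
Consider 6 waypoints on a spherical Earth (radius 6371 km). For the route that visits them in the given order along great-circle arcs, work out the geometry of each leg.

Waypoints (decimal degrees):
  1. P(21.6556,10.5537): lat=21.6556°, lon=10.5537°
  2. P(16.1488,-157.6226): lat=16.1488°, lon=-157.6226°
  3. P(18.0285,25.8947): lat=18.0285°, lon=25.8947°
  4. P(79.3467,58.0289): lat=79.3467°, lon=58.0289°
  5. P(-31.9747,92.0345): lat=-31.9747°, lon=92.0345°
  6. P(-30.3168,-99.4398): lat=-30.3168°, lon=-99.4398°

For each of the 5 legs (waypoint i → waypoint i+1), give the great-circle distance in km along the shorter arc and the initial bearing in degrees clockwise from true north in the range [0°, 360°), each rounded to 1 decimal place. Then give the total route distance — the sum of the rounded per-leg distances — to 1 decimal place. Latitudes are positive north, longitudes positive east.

Leg 1: φ1=0.3779615, φ2=0.2818497, Δφ=-0.0961118, Δλ=-2.9352302 rad; a=sin²(Δφ/2)+cosφ1·cosφ2·sin²(Δλ/2)=0.8855831446; c=2·atan2(√a, √(1-a))=2.451467414; dist=6371·c=15618.299 ≈ 15618.3 km; running total=15618.3 km
Leg 1 bearing: y=sinΔλ·cosφ2=-0.19681608, x=cosφ1·sinφ2-sinφ1·cosφ2·cosΔλ=0.60544693; θ=atan2(y, x)=-18.0081° <0 so +360° → 341.9919° ≈ 342.0°
Leg 2: φ1=0.2818497, φ2=0.3146567, Δφ=0.0328070, Δλ=3.2029811 rad; a=sin²(Δφ/2)+cosφ1·cosφ2·sin²(Δλ/2)=0.9127913402; c=2·atan2(√a, √(1-a))=2.542030355; dist=6371·c=16195.275 ≈ 16195.3 km; running total=31813.6 km
Leg 2 bearing: y=sinΔλ·cosφ2=-0.05833780, x=cosφ1·sinφ2-sinφ1·cosφ2·cosΔλ=0.56125746; θ=atan2(y, x)=-5.9341° <0 so +360° → 354.0659° ≈ 354.1°
Leg 3: φ1=0.3146567, φ2=1.3848612, Δφ=1.0702045, Δλ=0.5608476 rad; a=sin²(Δφ/2)+cosφ1·cosφ2·sin²(Δλ/2)=0.2734926303; c=2·atan2(√a, √(1-a))=1.100652245; dist=6371·c=7012.255 ≈ 7012.3 km; running total=38825.9 km
Leg 3 bearing: y=sinΔλ·cosφ2=0.09833081, x=cosφ1·sinφ2-sinφ1·cosφ2·cosΔλ=0.88606360; θ=atan2(y, x)=6.3325° ≈ 6.3°
Leg 4: φ1=1.3848612, φ2=-0.5580638, Δφ=-1.9429250, Δλ=0.5935097 rad; a=sin²(Δφ/2)+cosφ1·cosφ2·sin²(Δλ/2)=0.6952088928; c=2·atan2(√a, √(1-a))=1.971881676; dist=6371·c=12562.858 ≈ 12562.9 km; running total=51388.8 km
Leg 4 bearing: y=sinΔλ·cosφ2=0.47442201, x=cosφ1·sinφ2-sinφ1·cosφ2·cosΔλ=-0.78898524; θ=atan2(y, x)=148.9812° ≈ 149.0°
Leg 5: φ1=-0.5580638, φ2=-0.5291280, Δφ=0.0289358, Δλ=-3.3418570 rad; a=sin²(Δφ/2)+cosφ1·cosφ2·sin²(Δλ/2)=0.7251690596; c=2·atan2(√a, √(1-a))=2.037940323; dist=6371·c=12983.718 ≈ 12983.7 km; running total=64372.5 km
Leg 5 bearing: y=sinΔλ·cosφ2=0.17172443, x=cosφ1·sinφ2-sinφ1·cosφ2·cosΔλ=-0.87618851; θ=atan2(y, x)=168.9111° ≈ 168.9°

Leg 1: dist=15618.3 km, bearing=342.0°
Leg 2: dist=16195.3 km, bearing=354.1°
Leg 3: dist=7012.3 km, bearing=6.3°
Leg 4: dist=12562.9 km, bearing=149.0°
Leg 5: dist=12983.7 km, bearing=168.9°
Total: 64372.5 km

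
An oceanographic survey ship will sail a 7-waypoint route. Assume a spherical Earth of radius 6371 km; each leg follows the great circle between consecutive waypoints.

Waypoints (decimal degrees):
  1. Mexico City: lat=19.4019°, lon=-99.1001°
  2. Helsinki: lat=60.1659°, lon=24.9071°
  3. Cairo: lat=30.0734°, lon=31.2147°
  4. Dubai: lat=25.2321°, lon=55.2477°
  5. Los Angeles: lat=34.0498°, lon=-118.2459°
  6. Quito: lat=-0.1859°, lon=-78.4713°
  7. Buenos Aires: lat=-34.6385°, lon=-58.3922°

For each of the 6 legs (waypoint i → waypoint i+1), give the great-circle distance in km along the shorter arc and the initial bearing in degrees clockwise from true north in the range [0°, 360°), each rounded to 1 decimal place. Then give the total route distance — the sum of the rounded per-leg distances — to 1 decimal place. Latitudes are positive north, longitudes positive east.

Leg 1: φ1=0.3386270, φ2=1.0500931, Δφ=0.7114660, Δλ=2.1643339 rad; a=sin²(Δφ/2)+cosφ1·cosφ2·sin²(Δλ/2)=0.4871385135; c=2·atan2(√a, √(1-a))=1.545070516; dist=6371·c=9843.644 ≈ 9843.6 km; running total=9843.6 km
Leg 1 bearing: y=sinΔλ·cosφ2=0.41240321, x=cosφ1·sinφ2-sinφ1·cosφ2·cosΔλ=0.91063819; θ=atan2(y, x)=24.3645° ≈ 24.4°
Leg 2: φ1=1.0500931, φ2=0.5248798, Δφ=-0.5252132, Δλ=0.1100884 rad; a=sin²(Δφ/2)+cosφ1·cosφ2·sin²(Δλ/2)=0.0686945703; c=2·atan2(√a, √(1-a))=0.530387998; dist=6371·c=3379.102 ≈ 3379.1 km; running total=13222.7 km
Leg 2 bearing: y=sinΔλ·cosφ2=0.09507643, x=cosφ1·sinφ2-sinφ1·cosφ2·cosΔλ=-0.49685307; θ=atan2(y, x)=169.1670° ≈ 169.2°
Leg 3: φ1=0.5248798, φ2=0.4403832, Δφ=-0.0844966, Δλ=0.4194550 rad; a=sin²(Δφ/2)+cosφ1·cosφ2·sin²(Δλ/2)=0.0357146288; c=2·atan2(√a, √(1-a))=0.380253055; dist=6371·c=2422.592 ≈ 2422.6 km; running total=15645.3 km
Leg 3 bearing: y=sinΔλ·cosφ2=0.36840514, x=cosφ1·sinφ2-sinφ1·cosφ2·cosΔλ=-0.04510024; θ=atan2(y, x)=96.9794° ≈ 97.0°
Leg 4: φ1=0.4403832, φ2=0.5942811, Δφ=0.1538979, Δλ=-3.0280346 rad; a=sin²(Δφ/2)+cosφ1·cosφ2·sin²(Δλ/2)=0.7529935809; c=2·atan2(√a, √(1-a))=2.101322389; dist=6371·c=13387.525 ≈ 13387.5 km; running total=29032.8 km
Leg 4 bearing: y=sinΔλ·cosφ2=-0.09388662, x=cosφ1·sinφ2-sinφ1·cosφ2·cosΔλ=0.85741606; θ=atan2(y, x)=-6.2490° <0 so +360° → 353.7510° ≈ 353.8°
Leg 5: φ1=0.5942811, φ2=-0.0032446, Δφ=-0.5975257, Δλ=0.6941977 rad; a=sin²(Δφ/2)+cosφ1·cosφ2·sin²(Δλ/2)=0.1825113582; c=2·atan2(√a, √(1-a))=0.882817212; dist=6371·c=5624.428 ≈ 5624.4 km; running total=34657.2 km
Leg 5 bearing: y=sinΔλ·cosφ2=0.63976568, x=cosφ1·sinφ2-sinφ1·cosφ2·cosΔλ=-0.43301700; θ=atan2(y, x)=124.0916° ≈ 124.1°
Leg 6: φ1=-0.0032446, φ2=-0.6045559, Δφ=-0.6013113, Δλ=0.3504464 rad; a=sin²(Δφ/2)+cosφ1·cosφ2·sin²(Δλ/2)=0.1127063241; c=2·atan2(√a, √(1-a))=0.684733935; dist=6371·c=4362.440 ≈ 4362.4 km; running total=39019.6 km
Leg 6 bearing: y=sinΔλ·cosφ2=0.28246574, x=cosφ1·sinφ2-sinφ1·cosφ2·cosΔλ=-0.56588651; θ=atan2(y, x)=153.4736° ≈ 153.5°

Leg 1: dist=9843.6 km, bearing=24.4°
Leg 2: dist=3379.1 km, bearing=169.2°
Leg 3: dist=2422.6 km, bearing=97.0°
Leg 4: dist=13387.5 km, bearing=353.8°
Leg 5: dist=5624.4 km, bearing=124.1°
Leg 6: dist=4362.4 km, bearing=153.5°
Total: 39019.6 km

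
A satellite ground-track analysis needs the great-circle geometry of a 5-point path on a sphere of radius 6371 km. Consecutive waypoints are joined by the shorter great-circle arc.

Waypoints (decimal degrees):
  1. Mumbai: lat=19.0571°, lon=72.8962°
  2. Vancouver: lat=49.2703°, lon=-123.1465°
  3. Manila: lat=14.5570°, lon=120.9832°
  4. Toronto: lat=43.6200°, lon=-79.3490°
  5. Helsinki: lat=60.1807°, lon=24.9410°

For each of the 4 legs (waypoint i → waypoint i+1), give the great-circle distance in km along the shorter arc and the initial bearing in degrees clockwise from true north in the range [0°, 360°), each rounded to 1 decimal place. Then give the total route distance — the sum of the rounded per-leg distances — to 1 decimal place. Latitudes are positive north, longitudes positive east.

Leg 1: φ1=0.3326091, φ2=0.8599290, Δφ=0.5273198, Δλ=-3.4215906 rad; a=sin²(Δφ/2)+cosφ1·cosφ2·sin²(Δλ/2)=0.6726422162; c=2·atan2(√a, √(1-a))=1.923338167; dist=6371·c=12253.587 ≈ 12253.6 km; running total=12253.6 km
Leg 1 bearing: y=sinΔλ·cosφ2=0.18031836, x=cosφ1·sinφ2-sinφ1·cosφ2·cosΔλ=0.92101246; θ=atan2(y, x)=11.0774° ≈ 11.1°
Leg 2: φ1=0.8599290, φ2=0.2540676, Δφ=-0.6058614, Δλ=4.2608671 rad; a=sin²(Δφ/2)+cosφ1·cosφ2·sin²(Δλ/2)=0.5425493494; c=2·atan2(√a, √(1-a))=1.655998073; dist=6371·c=10550.364 ≈ 10550.4 km; running total=22804.0 km
Leg 2 bearing: y=sinΔλ·cosφ2=-0.87089928, x=cosφ1·sinφ2-sinφ1·cosφ2·cosΔλ=0.48403787; θ=atan2(y, x)=-60.9351° <0 so +360° → 299.0649° ≈ 299.1°
Leg 3: φ1=0.2540676, φ2=0.7613126, Δφ=0.5072450, Δλ=-3.4964565 rad; a=sin²(Δφ/2)+cosφ1·cosφ2·sin²(Δλ/2)=0.7418197517; c=2·atan2(√a, √(1-a))=2.075604447; dist=6371·c=13223.676 ≈ 13223.7 km; running total=36027.7 km
Leg 3 bearing: y=sinΔλ·cosφ2=0.25153904, x=cosφ1·sinφ2-sinφ1·cosφ2·cosΔλ=0.83834417; θ=atan2(y, x)=16.7015° ≈ 16.7°
Leg 4: φ1=0.7613126, φ2=1.0503514, Δφ=0.2890387, Δλ=1.8202039 rad; a=sin²(Δφ/2)+cosφ1·cosφ2·sin²(Δλ/2)=0.2451618048; c=2·atan2(√a, √(1-a))=1.035987708; dist=6371·c=6600.278 ≈ 6600.3 km; running total=42628.0 km
Leg 4 bearing: y=sinΔλ·cosφ2=0.48188024, x=cosφ1·sinφ2-sinφ1·cosφ2·cosΔλ=0.71275621; θ=atan2(y, x)=34.0618° ≈ 34.1°

Leg 1: dist=12253.6 km, bearing=11.1°
Leg 2: dist=10550.4 km, bearing=299.1°
Leg 3: dist=13223.7 km, bearing=16.7°
Leg 4: dist=6600.3 km, bearing=34.1°
Total: 42628.0 km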